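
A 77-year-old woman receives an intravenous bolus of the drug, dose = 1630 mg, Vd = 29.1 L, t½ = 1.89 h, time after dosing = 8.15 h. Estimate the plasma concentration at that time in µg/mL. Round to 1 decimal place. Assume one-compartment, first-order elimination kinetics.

C₀ = Dose / Vd = 1630 / 29.1 = 56.01 mg/L
k = ln2 / t½ = 0.693147 / 1.89 = 0.3667 h⁻¹
C = C₀ · e^(−k·t) = 56.01 × e^(−0.3667 × 8.15)
  = 56.01 × 0.05036 = 2.821 mg/L
(2.821 mg/L = 2.821 µg/mL)

2.8 µg/mL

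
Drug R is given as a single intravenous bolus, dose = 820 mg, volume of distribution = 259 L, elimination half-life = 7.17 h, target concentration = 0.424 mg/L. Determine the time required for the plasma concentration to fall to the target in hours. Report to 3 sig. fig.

C₀ = Dose / Vd = 820.0 / 259 = 3.166 mg/L
k = ln2 / t½ = 0.693147 / 7.17 = 0.09667 h⁻¹
t = ln(C₀ / C) / k = ln(3.166 / 0.424) / 0.09667
  = ln(7.467) / 0.09667 = 2.010 / 0.09667 = 20.79 h

20.8 h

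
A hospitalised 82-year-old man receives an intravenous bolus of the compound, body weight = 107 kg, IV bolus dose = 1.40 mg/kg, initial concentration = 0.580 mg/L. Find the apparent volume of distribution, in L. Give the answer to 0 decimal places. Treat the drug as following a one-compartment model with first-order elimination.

258 L

Dose = 1.40 × 107 = 149.8 mg
Vd = Dose / C₀ = 149.8 / 0.580 = 258.3 L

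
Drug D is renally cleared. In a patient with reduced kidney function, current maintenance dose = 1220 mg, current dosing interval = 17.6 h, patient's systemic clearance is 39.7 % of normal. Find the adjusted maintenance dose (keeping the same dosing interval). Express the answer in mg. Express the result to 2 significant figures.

480 mg

To keep the same average steady-state level, dosing rate must scale with clearance.
CL ratio = 39.7 / 100 = 0.3970
New dose (same interval) = 1220 × 0.3970 = 484.3 mg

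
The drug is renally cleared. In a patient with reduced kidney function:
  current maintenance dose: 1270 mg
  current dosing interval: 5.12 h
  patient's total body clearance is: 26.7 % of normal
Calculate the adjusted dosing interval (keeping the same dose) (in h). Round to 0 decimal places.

19 h

To keep the same average steady-state level, dosing rate must scale with clearance.
CL ratio = 26.7 / 100 = 0.2670
New interval (same dose) = 5.12 / 0.2670 = 19.18 h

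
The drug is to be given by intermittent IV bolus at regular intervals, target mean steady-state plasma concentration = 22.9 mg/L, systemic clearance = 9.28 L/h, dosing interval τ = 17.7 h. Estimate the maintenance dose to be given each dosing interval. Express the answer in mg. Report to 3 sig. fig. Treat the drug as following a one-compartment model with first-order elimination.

At steady state, Dose/τ = Css × CL.
Dose = Css × CL × τ = 22.9 × 9.280 × 17.7 = 3761 mg

3760 mg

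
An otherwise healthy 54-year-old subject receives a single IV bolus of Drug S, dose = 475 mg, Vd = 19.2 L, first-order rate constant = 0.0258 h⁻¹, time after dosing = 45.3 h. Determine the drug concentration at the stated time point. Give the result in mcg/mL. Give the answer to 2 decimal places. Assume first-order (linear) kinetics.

7.69 mcg/mL

C₀ = Dose / Vd = 475.0 / 19.2 = 24.74 mg/L
C = C₀ · e^(−k·t) = 24.74 × e^(−0.02580 × 45.3)
  = 24.74 × 0.3108 = 7.689 mg/L
(7.689 mg/L = 7.689 mcg/mL)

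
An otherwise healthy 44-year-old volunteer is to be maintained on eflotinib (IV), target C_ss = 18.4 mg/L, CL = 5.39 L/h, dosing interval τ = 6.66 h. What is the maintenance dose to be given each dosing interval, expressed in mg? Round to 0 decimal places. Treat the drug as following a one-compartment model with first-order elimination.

At steady state, Dose/τ = Css × CL.
Dose = Css × CL × τ = 18.4 × 5.390 × 6.66 = 660.5 mg

661 mg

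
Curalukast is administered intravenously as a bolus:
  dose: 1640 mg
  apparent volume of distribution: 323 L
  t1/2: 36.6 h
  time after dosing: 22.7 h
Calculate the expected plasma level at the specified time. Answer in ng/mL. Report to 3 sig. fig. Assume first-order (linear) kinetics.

3300 ng/mL

C₀ = Dose / Vd = 1640 / 323 = 5.077 mg/L
k = ln2 / t½ = 0.693147 / 36.6 = 0.01894 h⁻¹
C = C₀ · e^(−k·t) = 5.077 × e^(−0.01894 × 22.7)
  = 5.077 × 0.6505 = 3.303 mg/L
Convert: 3.303 mg/L × 1000 = 3303 ng/mL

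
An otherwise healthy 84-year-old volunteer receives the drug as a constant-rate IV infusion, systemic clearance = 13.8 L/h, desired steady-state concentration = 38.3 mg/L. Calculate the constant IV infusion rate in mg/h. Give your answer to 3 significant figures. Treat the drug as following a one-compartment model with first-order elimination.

At steady state, infusion rate R₀ = Css × CL = 38.3 × 13.80 = 528.5 mg/h

529 mg/h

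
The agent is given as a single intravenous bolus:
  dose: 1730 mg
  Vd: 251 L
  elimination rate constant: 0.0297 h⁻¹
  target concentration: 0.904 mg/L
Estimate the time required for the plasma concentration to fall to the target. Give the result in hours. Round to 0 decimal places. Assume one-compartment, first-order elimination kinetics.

68 h

C₀ = Dose / Vd = 1730 / 251 = 6.892 mg/L
t = ln(C₀ / C) / k = ln(6.892 / 0.904) / 0.02970
  = ln(7.624) / 0.02970 = 2.031 / 0.02970 = 68.38 h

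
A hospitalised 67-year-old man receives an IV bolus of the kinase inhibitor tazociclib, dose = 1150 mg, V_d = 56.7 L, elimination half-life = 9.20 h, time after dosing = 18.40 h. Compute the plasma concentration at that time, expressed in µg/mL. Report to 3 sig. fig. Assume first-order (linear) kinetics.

C₀ = Dose / Vd = 1150 / 56.7 = 20.28 mg/L
k = ln2 / t½ = 0.693147 / 9.20 = 0.07534 h⁻¹
t / t½ = 18.40 / 9.20 = 2 half-lives
C = C₀ × (1/2)^2 = 20.28 × 0.2500 = 5.070 mg/L
(5.070 mg/L = 5.070 µg/mL)

5.07 µg/mL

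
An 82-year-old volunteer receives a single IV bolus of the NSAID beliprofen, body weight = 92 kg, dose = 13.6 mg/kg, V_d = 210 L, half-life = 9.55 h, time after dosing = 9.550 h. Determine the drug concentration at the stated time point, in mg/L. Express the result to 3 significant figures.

Total dose = 13.6 × 92 = 1251 mg
C₀ = Dose / Vd = 1251 / 210 = 5.957 mg/L
k = ln2 / t½ = 0.693147 / 9.55 = 0.07258 h⁻¹
t / t½ = 9.550 / 9.55 = 1 half-lives
C = C₀ × (1/2)^1 = 5.957 × 0.5000 = 2.979 mg/L

2.98 mg/L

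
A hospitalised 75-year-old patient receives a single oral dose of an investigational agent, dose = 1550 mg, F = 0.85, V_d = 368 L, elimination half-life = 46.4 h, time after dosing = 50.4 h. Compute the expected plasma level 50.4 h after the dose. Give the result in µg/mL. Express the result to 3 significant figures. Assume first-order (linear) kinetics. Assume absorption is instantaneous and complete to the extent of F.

Amount reaching circulation = F × Dose = 0.85 × 1550 = 1318 mg
C₀ = F·Dose / Vd = 1318 / 368 = 3.582 mg/L
k = ln2 / t½ = 0.693147 / 46.4 = 0.01494 h⁻¹
C = C₀ · e^(−k·t) = 3.582 × e^(−0.01494 × 50.4)
  = 3.582 × 0.4710 = 1.687 mg/L
(1.687 mg/L = 1.687 µg/mL)

1.69 µg/mL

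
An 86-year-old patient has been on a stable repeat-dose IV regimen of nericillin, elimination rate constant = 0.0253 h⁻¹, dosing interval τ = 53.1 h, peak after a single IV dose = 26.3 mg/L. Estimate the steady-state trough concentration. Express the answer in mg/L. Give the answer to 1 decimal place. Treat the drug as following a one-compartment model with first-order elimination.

9.3 mg/L

e^(−kτ) = e^(−0.02530 × 53.1) = 0.2609
Accumulation ratio R = 1 / (1 − e^(−kτ)) = 1 / (1 − 0.2609) = 1.353
Steady-state trough = C₀ × R × e^(−kτ) = 26.3 × 1.353 × 0.2609 = 9.284 mg/L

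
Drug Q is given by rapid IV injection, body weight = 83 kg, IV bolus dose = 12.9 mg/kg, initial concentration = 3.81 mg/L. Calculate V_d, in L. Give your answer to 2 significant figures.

280 L

Dose = 12.9 × 83 = 1071 mg
Vd = Dose / C₀ = 1071 / 3.81 = 281.1 L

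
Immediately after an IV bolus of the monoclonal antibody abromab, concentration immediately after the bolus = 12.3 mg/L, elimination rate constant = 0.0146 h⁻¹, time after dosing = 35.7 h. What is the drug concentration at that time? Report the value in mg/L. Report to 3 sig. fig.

C = C₀ · e^(−k·t) = 12.30 × e^(−0.01460 × 35.7)
  = 12.30 × 0.5938 = 7.304 mg/L

7.30 mg/L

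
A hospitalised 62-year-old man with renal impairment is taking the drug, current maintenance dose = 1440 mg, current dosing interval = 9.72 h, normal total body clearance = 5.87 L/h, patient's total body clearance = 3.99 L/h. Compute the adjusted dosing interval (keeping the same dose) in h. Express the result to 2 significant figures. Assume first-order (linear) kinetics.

14 h

To keep the same average steady-state level, dosing rate must scale with clearance.
CL ratio = 3.99 / 5.87 = 0.6797
New interval (same dose) = 9.72 / 0.6797 = 14.30 h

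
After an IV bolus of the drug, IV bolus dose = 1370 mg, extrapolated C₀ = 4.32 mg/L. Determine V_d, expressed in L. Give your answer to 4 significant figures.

Vd = Dose / C₀ = 1370 / 4.32 = 317.1 L

317.1 L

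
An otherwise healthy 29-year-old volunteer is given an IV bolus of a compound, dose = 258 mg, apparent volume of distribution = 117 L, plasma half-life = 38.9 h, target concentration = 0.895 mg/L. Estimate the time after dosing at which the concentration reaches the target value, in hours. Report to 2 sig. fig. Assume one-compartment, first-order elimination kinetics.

C₀ = Dose / Vd = 258.0 / 117 = 2.205 mg/L
k = ln2 / t½ = 0.693147 / 38.9 = 0.01782 h⁻¹
t = ln(C₀ / C) / k = ln(2.205 / 0.895) / 0.01782
  = ln(2.464) / 0.01782 = 0.9018 / 0.01782 = 50.61 h

51 h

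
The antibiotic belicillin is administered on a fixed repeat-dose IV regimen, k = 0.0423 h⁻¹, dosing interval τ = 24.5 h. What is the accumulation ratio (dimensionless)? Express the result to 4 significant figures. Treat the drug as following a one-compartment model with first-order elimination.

1.550

e^(−kτ) = e^(−0.04230 × 24.5) = 0.3547
Accumulation ratio R = 1 / (1 − e^(−kτ)) = 1 / (1 − 0.3547) = 1.550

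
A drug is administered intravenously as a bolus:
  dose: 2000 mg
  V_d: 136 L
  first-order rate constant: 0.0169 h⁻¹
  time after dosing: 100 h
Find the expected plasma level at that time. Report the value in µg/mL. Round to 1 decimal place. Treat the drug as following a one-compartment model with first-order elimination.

C₀ = Dose / Vd = 2000 / 136 = 14.71 mg/L
C = C₀ · e^(−k·t) = 14.71 × e^(−0.01690 × 100)
  = 14.71 × 0.1845 = 2.714 mg/L
(2.714 mg/L = 2.714 µg/mL)

2.7 µg/mL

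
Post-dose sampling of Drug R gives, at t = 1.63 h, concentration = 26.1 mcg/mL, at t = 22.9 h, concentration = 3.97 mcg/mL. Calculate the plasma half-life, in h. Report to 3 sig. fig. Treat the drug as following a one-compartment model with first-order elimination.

7.83 h

k = ln(C₁/C₂) / (t₂ − t₁) = ln(26.1/3.97) / (22.9 − 1.63)
  = 1.883 / 21.27 = 0.08853 h⁻¹
t½ = ln2 / k = 0.693147 / 0.08853 = 7.830 h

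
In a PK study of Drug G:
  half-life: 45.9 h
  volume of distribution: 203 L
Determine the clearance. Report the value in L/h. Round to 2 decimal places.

3.07 L/h

k = ln2 / t½ = 0.693147 / 45.9 = 0.01510 h⁻¹
CL = k × Vd = 0.01510 × 203 = 3.065 L/h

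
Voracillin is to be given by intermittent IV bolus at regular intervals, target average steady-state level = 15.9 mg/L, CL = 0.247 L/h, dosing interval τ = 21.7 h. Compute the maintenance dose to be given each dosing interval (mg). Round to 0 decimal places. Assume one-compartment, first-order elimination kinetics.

85 mg

At steady state, Dose/τ = Css × CL.
Dose = Css × CL × τ = 15.9 × 0.2470 × 21.7 = 85.22 mg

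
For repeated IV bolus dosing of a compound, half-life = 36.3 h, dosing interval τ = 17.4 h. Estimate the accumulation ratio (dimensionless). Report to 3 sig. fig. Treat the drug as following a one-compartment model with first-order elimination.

k = ln2 / t½ = 0.693147 / 36.3 = 0.01909 h⁻¹
e^(−kτ) = e^(−0.01909 × 17.4) = 0.7174
Accumulation ratio R = 1 / (1 − e^(−kτ)) = 1 / (1 − 0.7174) = 3.539

3.54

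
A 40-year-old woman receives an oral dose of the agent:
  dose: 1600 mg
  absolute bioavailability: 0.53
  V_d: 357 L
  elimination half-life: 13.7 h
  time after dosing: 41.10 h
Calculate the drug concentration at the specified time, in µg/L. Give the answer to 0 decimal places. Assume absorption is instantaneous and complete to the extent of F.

Amount reaching circulation = F × Dose = 0.53 × 1600 = 848.0 mg
C₀ = F·Dose / Vd = 848.0 / 357 = 2.375 mg/L
k = ln2 / t½ = 0.693147 / 13.7 = 0.05059 h⁻¹
t / t½ = 41.10 / 13.7 = 3 half-lives
C = C₀ × (1/2)^3 = 2.375 × 0.1250 = 0.2969 mg/L
Convert: 0.2969 mg/L × 1000 = 296.9 µg/L

297 µg/L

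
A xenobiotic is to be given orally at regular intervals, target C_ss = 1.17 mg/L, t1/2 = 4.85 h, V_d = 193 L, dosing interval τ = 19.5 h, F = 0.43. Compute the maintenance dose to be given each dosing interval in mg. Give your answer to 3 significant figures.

k = ln2 / t½ = 0.693147 / 4.85 = 0.1429 h⁻¹
CL = k × Vd = 0.1429 × 193 = 27.58 L/h
At steady state, F × (Dose/τ) = Css × CL.
Dose = Css × CL × τ / F = 1.17 × 27.58 × 19.5 / 0.43 = 1463 mg

1460 mg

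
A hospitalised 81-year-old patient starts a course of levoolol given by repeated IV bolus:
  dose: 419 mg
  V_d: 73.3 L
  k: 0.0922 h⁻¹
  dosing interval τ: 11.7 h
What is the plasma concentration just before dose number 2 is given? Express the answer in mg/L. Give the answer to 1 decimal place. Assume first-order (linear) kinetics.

1.9 mg/L

C₀ per dose = Dose / Vd = 419 / 73.3 = 5.716 mg/L
Fraction remaining after one interval: r = e^(−kτ) = e^(−0.09220 × 11.7) = 0.3400
Before dose 2, 1 dose has been given (aged 1τ).
C_trough = C₀ × r = 5.716 × 0.3400 = 1.943 mg/L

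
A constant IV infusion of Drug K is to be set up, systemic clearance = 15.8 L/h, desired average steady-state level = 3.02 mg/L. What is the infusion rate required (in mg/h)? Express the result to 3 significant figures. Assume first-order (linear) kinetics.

47.7 mg/h

At steady state, infusion rate R₀ = Css × CL = 3.02 × 15.80 = 47.72 mg/h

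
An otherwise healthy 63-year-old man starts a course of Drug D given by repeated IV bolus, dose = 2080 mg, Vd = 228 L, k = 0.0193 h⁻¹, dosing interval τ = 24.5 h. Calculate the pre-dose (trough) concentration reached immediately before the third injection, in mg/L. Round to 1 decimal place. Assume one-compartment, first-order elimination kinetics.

9.2 mg/L

C₀ per dose = Dose / Vd = 2080 / 228 = 9.123 mg/L
Fraction remaining after one interval: r = e^(−kτ) = e^(−0.01930 × 24.5) = 0.6232
Before dose 3, 2 doses have been given (aged 1τ, 2τ).
C_trough = C₀ × (r + r²) = 9.123 × (0.6232 + 0.3884) = 9.229 mg/L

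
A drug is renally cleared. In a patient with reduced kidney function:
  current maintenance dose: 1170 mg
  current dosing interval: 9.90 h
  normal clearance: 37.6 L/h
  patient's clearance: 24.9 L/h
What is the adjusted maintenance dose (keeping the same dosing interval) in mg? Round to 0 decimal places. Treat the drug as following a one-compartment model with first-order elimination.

To keep the same average steady-state level, dosing rate must scale with clearance.
CL ratio = 24.9 / 37.6 = 0.6622
New dose (same interval) = 1170 × 0.6622 = 774.8 mg

775 mg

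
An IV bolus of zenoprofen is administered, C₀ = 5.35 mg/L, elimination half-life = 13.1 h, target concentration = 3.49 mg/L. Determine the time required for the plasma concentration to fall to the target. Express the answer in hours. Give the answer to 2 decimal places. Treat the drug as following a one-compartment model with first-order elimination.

k = ln2 / t½ = 0.693147 / 13.1 = 0.05291 h⁻¹
t = ln(C₀ / C) / k = ln(5.350 / 3.49) / 0.05291
  = ln(1.533) / 0.05291 = 0.4272 / 0.05291 = 8.074 h

8.07 h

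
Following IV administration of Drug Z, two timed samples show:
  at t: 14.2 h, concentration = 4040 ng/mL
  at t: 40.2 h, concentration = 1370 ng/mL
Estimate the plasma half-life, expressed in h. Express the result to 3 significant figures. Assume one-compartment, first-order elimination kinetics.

k = ln(C₁/C₂) / (t₂ − t₁) = ln(4040/1370) / (40.2 − 14.2)
  = 1.081 / 26.00 = 0.04158 h⁻¹
t½ = ln2 / k = 0.693147 / 0.04158 = 16.67 h

16.7 h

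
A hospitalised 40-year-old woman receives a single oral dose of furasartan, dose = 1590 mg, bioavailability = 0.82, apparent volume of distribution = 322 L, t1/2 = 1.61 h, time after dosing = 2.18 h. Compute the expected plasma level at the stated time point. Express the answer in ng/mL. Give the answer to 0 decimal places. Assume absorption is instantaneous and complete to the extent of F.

1584 ng/mL

Amount reaching circulation = F × Dose = 0.82 × 1590 = 1304 mg
C₀ = F·Dose / Vd = 1304 / 322 = 4.050 mg/L
k = ln2 / t½ = 0.693147 / 1.61 = 0.4305 h⁻¹
C = C₀ · e^(−k·t) = 4.050 × e^(−0.4305 × 2.18)
  = 4.050 × 0.3912 = 1.584 mg/L
Convert: 1.584 mg/L × 1000 = 1584 ng/mL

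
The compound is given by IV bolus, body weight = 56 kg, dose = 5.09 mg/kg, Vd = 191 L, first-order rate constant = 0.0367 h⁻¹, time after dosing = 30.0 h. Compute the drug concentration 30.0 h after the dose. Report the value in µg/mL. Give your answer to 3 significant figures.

0.496 µg/mL

Total dose = 5.09 × 56 = 285.0 mg
C₀ = Dose / Vd = 285.0 / 191 = 1.492 mg/L
C = C₀ · e^(−k·t) = 1.492 × e^(−0.03670 × 30.0)
  = 1.492 × 0.3325 = 0.4961 mg/L
(0.4961 mg/L = 0.4961 µg/mL)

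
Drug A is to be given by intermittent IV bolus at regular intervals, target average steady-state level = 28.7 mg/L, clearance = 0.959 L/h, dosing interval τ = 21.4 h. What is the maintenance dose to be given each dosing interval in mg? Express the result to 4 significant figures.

At steady state, Dose/τ = Css × CL.
Dose = Css × CL × τ = 28.7 × 0.9590 × 21.4 = 589.0 mg

589.0 mg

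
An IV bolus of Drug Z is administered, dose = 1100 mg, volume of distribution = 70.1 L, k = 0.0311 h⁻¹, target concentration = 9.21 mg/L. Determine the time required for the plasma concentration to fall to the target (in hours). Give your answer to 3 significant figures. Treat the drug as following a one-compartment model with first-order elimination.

17.1 h

C₀ = Dose / Vd = 1100 / 70.1 = 15.69 mg/L
t = ln(C₀ / C) / k = ln(15.69 / 9.21) / 0.03110
  = ln(1.704) / 0.03110 = 0.5330 / 0.03110 = 17.14 h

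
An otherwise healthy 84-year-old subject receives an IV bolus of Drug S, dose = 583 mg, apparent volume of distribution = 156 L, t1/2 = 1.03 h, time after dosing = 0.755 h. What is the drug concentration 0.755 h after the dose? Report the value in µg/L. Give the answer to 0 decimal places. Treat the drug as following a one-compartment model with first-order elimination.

C₀ = Dose / Vd = 583.0 / 156 = 3.737 mg/L
k = ln2 / t½ = 0.693147 / 1.03 = 0.6730 h⁻¹
C = C₀ · e^(−k·t) = 3.737 × e^(−0.6730 × 0.755)
  = 3.737 × 0.6016 = 2.248 mg/L
Convert: 2.248 mg/L × 1000 = 2248 µg/L

2248 µg/L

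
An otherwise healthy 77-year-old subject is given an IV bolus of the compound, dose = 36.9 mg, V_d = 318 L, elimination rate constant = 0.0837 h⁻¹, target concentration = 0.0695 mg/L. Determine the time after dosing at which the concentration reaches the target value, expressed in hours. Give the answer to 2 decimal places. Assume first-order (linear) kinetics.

6.12 h

C₀ = Dose / Vd = 36.90 / 318 = 0.1160 mg/L
t = ln(C₀ / C) / k = ln(0.1160 / 0.0695) / 0.08370
  = ln(1.669) / 0.08370 = 0.5122 / 0.08370 = 6.119 h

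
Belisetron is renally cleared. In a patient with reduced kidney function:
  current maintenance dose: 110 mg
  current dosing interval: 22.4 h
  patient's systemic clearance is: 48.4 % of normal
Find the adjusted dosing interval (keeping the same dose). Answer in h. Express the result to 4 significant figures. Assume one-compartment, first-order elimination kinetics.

46.28 h

To keep the same average steady-state level, dosing rate must scale with clearance.
CL ratio = 48.4 / 100 = 0.4840
New interval (same dose) = 22.4 / 0.4840 = 46.28 h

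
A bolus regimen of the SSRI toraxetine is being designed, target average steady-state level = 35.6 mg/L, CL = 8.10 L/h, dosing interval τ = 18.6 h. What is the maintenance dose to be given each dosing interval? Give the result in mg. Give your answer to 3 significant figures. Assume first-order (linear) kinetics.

5360 mg

At steady state, Dose/τ = Css × CL.
Dose = Css × CL × τ = 35.6 × 8.100 × 18.6 = 5363 mg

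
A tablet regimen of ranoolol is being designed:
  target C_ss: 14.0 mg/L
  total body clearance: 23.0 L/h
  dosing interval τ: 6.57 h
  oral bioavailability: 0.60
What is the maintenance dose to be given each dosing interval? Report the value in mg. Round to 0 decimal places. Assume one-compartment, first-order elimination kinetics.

At steady state, F × (Dose/τ) = Css × CL.
Dose = Css × CL × τ / F = 14.0 × 23.00 × 6.57 / 0.60 = 3526 mg

3526 mg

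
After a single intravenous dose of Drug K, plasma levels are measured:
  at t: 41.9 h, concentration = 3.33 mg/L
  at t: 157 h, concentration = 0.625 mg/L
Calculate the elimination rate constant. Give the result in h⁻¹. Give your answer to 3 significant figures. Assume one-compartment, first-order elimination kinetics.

0.0145 h⁻¹

k = ln(C₁/C₂) / (t₂ − t₁) = ln(3.33/0.625) / (157 − 41.9)
  = 1.673 / 115.1 = 0.01454 h⁻¹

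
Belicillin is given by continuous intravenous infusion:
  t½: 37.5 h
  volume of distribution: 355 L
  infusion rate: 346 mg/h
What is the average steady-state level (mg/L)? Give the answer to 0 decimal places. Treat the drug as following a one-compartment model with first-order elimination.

53 mg/L

k = ln2 / t½ = 0.693147 / 37.5 = 0.01848 h⁻¹
CL = k × Vd = 0.01848 × 355 = 6.560 L/h
At steady state Css = R₀ / CL = 346 / 6.560 = 52.74 mg/L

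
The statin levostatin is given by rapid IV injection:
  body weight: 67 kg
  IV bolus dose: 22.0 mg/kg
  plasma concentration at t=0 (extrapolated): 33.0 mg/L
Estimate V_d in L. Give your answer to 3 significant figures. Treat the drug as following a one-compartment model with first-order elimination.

Dose = 22.0 × 67 = 1474 mg
Vd = Dose / C₀ = 1474 / 33.0 = 44.67 L

44.7 L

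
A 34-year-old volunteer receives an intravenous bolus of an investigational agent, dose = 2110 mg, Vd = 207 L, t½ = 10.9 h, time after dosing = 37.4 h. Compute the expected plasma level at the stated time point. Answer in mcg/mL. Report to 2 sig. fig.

0.94 mcg/mL

C₀ = Dose / Vd = 2110 / 207 = 10.19 mg/L
k = ln2 / t½ = 0.693147 / 10.9 = 0.06359 h⁻¹
C = C₀ · e^(−k·t) = 10.19 × e^(−0.06359 × 37.4)
  = 10.19 × 0.09271 = 0.9447 mg/L
(0.9447 mg/L = 0.9447 mcg/mL)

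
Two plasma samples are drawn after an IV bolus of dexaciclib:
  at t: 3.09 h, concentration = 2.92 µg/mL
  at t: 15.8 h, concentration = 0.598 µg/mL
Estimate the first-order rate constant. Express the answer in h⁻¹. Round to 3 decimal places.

k = ln(C₁/C₂) / (t₂ − t₁) = ln(2.92/0.598) / (15.8 − 3.09)
  = 1.586 / 12.71 = 0.1248 h⁻¹

0.125 h⁻¹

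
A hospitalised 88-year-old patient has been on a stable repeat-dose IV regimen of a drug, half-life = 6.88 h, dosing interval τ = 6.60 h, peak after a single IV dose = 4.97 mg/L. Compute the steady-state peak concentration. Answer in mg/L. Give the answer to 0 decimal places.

10 mg/L

k = ln2 / t½ = 0.693147 / 6.88 = 0.1007 h⁻¹
e^(−kτ) = e^(−0.1007 × 6.60) = 0.5145
Accumulation ratio R = 1 / (1 − e^(−kτ)) = 1 / (1 − 0.5145) = 2.060
Steady-state peak = C₀ × R = 4.97 × 2.060 = 10.24 mg/L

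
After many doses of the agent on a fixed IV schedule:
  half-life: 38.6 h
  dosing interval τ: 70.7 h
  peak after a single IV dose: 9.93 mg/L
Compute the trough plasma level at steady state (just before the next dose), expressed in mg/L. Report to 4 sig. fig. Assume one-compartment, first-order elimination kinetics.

k = ln2 / t½ = 0.693147 / 38.6 = 0.01796 h⁻¹
e^(−kτ) = e^(−0.01796 × 70.7) = 0.2809
Accumulation ratio R = 1 / (1 − e^(−kτ)) = 1 / (1 − 0.2809) = 1.391
Steady-state trough = C₀ × R × e^(−kτ) = 9.93 × 1.391 × 0.2809 = 3.880 mg/L

3.880 mg/L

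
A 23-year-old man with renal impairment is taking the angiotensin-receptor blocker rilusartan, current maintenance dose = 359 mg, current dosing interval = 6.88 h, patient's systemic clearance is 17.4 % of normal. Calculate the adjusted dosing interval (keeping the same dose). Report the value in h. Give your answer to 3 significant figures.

39.5 h

To keep the same average steady-state level, dosing rate must scale with clearance.
CL ratio = 17.4 / 100 = 0.1740
New interval (same dose) = 6.88 / 0.1740 = 39.54 h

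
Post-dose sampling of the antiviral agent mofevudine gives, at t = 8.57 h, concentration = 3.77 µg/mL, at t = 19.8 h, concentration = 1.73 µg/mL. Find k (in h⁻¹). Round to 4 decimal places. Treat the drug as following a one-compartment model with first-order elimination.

k = ln(C₁/C₂) / (t₂ − t₁) = ln(3.77/1.73) / (19.8 − 8.57)
  = 0.7790 / 11.23 = 0.06937 h⁻¹

0.0694 h⁻¹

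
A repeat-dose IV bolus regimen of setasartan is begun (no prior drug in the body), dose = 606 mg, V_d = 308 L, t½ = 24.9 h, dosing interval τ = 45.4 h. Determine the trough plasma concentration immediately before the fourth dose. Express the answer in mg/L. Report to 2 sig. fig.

C₀ per dose = Dose / Vd = 606 / 308 = 1.968 mg/L
k = ln2 / t½ = 0.693147 / 24.9 = 0.02784 h⁻¹
Fraction remaining after one interval: r = e^(−kτ) = e^(−0.02784 × 45.4) = 0.2825
Before dose 4, 3 doses have been given (aged 1τ, 2τ, 3τ).
C_trough = C₀ × (r + r² + … + r^3) = C₀ × r(1−r^3)/(1−r)
        = 1.968 × 0.2825 × (1 − 0.02255) / (1 − 0.2825) = 0.7574 mg/L

0.76 mg/L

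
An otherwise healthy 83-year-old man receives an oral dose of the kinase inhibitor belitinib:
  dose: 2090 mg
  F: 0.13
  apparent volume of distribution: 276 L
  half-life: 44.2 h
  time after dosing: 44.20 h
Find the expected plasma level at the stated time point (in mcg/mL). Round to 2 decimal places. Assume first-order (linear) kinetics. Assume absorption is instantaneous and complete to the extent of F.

0.49 mcg/mL

Amount reaching circulation = F × Dose = 0.13 × 2090 = 271.7 mg
C₀ = F·Dose / Vd = 271.7 / 276 = 0.9844 mg/L
k = ln2 / t½ = 0.693147 / 44.2 = 0.01568 h⁻¹
t / t½ = 44.20 / 44.2 = 1 half-lives
C = C₀ × (1/2)^1 = 0.9844 × 0.5000 = 0.4922 mg/L
(0.4922 mg/L = 0.4922 mcg/mL)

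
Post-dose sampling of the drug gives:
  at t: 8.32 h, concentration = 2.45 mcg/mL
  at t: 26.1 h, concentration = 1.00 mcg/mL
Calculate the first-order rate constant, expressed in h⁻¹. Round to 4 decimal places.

k = ln(C₁/C₂) / (t₂ − t₁) = ln(2.45/1.00) / (26.1 − 8.32)
  = 0.8961 / 17.78 = 0.05040 h⁻¹

0.0504 h⁻¹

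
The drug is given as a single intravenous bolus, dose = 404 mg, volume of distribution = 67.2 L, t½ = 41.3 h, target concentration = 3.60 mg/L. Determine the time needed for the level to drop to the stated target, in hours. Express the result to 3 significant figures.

C₀ = Dose / Vd = 404.0 / 67.2 = 6.012 mg/L
k = ln2 / t½ = 0.693147 / 41.3 = 0.01678 h⁻¹
t = ln(C₀ / C) / k = ln(6.012 / 3.60) / 0.01678
  = ln(1.670) / 0.01678 = 0.5128 / 0.01678 = 30.56 h

30.6 h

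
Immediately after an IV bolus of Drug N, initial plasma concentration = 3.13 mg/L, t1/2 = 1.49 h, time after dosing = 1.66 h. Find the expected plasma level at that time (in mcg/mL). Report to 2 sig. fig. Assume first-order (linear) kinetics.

1.4 mcg/mL

k = ln2 / t½ = 0.693147 / 1.49 = 0.4652 h⁻¹
C = C₀ · e^(−k·t) = 3.130 × e^(−0.4652 × 1.66)
  = 3.130 × 0.4620 = 1.446 mg/L
(1.446 mg/L = 1.446 mcg/mL)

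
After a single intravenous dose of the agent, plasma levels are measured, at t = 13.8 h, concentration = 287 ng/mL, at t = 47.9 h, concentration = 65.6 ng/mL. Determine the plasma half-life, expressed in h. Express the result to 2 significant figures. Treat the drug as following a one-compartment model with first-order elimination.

16 h

k = ln(C₁/C₂) / (t₂ − t₁) = ln(287/65.6) / (47.9 − 13.8)
  = 1.476 / 34.10 = 0.04328 h⁻¹
t½ = ln2 / k = 0.693147 / 0.04328 = 16.02 h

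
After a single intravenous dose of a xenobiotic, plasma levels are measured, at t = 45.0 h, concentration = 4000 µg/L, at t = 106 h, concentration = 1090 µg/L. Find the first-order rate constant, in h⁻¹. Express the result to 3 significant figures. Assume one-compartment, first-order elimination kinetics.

0.0213 h⁻¹

k = ln(C₁/C₂) / (t₂ − t₁) = ln(4000/1090) / (106 − 45.0)
  = 1.300 / 61.00 = 0.02131 h⁻¹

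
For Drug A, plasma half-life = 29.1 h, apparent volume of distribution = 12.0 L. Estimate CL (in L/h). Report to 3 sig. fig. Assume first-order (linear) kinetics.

k = ln2 / t½ = 0.693147 / 29.1 = 0.02382 h⁻¹
CL = k × Vd = 0.02382 × 12.0 = 0.2858 L/h

0.286 L/h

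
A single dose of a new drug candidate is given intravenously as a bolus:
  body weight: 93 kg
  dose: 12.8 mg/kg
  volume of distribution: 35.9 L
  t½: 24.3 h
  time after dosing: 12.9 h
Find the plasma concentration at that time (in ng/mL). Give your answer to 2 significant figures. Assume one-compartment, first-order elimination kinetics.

23000 ng/mL

Total dose = 12.8 × 93 = 1190 mg
C₀ = Dose / Vd = 1190 / 35.9 = 33.15 mg/L
k = ln2 / t½ = 0.693147 / 24.3 = 0.02852 h⁻¹
C = C₀ · e^(−k·t) = 33.15 × e^(−0.02852 × 12.9)
  = 33.15 × 0.6922 = 22.95 mg/L
Convert: 22.95 mg/L × 1000 = 22950 ng/mL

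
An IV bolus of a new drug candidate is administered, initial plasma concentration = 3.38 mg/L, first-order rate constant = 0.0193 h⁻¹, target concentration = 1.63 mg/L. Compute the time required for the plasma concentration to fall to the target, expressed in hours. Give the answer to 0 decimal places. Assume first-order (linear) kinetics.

t = ln(C₀ / C) / k = ln(3.380 / 1.63) / 0.01930
  = ln(2.074) / 0.01930 = 0.7295 / 0.01930 = 37.80 h

38 h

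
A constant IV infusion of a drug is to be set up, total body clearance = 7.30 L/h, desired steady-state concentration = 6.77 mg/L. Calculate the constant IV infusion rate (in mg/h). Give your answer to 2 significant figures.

At steady state, infusion rate R₀ = Css × CL = 6.77 × 7.300 = 49.42 mg/h

49 mg/h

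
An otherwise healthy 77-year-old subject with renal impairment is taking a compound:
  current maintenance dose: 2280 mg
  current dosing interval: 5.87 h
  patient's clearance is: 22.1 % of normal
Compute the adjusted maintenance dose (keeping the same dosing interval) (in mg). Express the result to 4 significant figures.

503.9 mg

To keep the same average steady-state level, dosing rate must scale with clearance.
CL ratio = 22.1 / 100 = 0.2210
New dose (same interval) = 2280 × 0.2210 = 503.9 mg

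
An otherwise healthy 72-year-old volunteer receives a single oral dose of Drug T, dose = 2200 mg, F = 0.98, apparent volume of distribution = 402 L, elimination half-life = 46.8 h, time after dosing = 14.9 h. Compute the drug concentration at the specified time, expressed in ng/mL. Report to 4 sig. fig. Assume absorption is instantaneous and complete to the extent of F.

4301 ng/mL

Amount reaching circulation = F × Dose = 0.98 × 2200 = 2156 mg
C₀ = F·Dose / Vd = 2156 / 402 = 5.363 mg/L
k = ln2 / t½ = 0.693147 / 46.8 = 0.01481 h⁻¹
C = C₀ · e^(−k·t) = 5.363 × e^(−0.01481 × 14.9)
  = 5.363 × 0.8020 = 4.301 mg/L
Convert: 4.301 mg/L × 1000 = 4301 ng/mL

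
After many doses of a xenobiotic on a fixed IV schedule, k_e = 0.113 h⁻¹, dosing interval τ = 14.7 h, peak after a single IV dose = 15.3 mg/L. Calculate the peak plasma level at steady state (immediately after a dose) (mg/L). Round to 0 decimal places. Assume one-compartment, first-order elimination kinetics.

e^(−kτ) = e^(−0.1130 × 14.7) = 0.1899
Accumulation ratio R = 1 / (1 − e^(−kτ)) = 1 / (1 − 0.1899) = 1.234
Steady-state peak = C₀ × R = 15.3 × 1.234 = 18.88 mg/L

19 mg/L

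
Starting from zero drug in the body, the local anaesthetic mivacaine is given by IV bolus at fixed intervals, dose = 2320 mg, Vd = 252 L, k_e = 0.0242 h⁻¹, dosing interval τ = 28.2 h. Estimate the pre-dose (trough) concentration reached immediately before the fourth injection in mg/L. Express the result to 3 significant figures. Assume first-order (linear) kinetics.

8.19 mg/L

C₀ per dose = Dose / Vd = 2320 / 252 = 9.206 mg/L
Fraction remaining after one interval: r = e^(−kτ) = e^(−0.02420 × 28.2) = 0.5054
Before dose 4, 3 doses have been given (aged 1τ, 2τ, 3τ).
C_trough = C₀ × (r + r² + … + r^3) = C₀ × r(1−r^3)/(1−r)
        = 9.206 × 0.5054 × (1 − 0.1291) / (1 − 0.5054) = 8.193 mg/L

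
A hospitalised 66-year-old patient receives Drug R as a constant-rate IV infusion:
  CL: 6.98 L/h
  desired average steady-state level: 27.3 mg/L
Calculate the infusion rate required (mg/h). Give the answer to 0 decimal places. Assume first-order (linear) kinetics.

At steady state, infusion rate R₀ = Css × CL = 27.3 × 6.980 = 190.6 mg/h

191 mg/h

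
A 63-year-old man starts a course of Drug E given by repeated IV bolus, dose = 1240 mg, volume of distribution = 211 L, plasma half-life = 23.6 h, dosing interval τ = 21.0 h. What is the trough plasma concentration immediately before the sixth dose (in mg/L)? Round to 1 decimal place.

6.6 mg/L

C₀ per dose = Dose / Vd = 1240 / 211 = 5.877 mg/L
k = ln2 / t½ = 0.693147 / 23.6 = 0.02937 h⁻¹
Fraction remaining after one interval: r = e^(−kτ) = e^(−0.02937 × 21.0) = 0.5397
Before dose 6, 5 doses have been given (aged 1τ, 2τ, 3τ, 4τ, 5τ).
C_trough = C₀ × (r + r² + … + r^5) = C₀ × r(1−r^5)/(1−r)
        = 5.877 × 0.5397 × (1 − 0.04579) / (1 − 0.5397) = 6.575 mg/L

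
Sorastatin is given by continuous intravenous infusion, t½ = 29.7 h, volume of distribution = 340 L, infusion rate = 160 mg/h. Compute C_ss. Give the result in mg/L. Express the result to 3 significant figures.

k = ln2 / t½ = 0.693147 / 29.7 = 0.02334 h⁻¹
CL = k × Vd = 0.02334 × 340 = 7.936 L/h
At steady state Css = R₀ / CL = 160 / 7.936 = 20.16 mg/L

20.2 mg/L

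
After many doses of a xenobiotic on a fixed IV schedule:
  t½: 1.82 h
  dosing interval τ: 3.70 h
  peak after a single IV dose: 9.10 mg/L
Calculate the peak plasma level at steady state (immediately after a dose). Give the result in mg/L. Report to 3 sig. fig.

k = ln2 / t½ = 0.693147 / 1.82 = 0.3809 h⁻¹
e^(−kτ) = e^(−0.3809 × 3.70) = 0.2443
Accumulation ratio R = 1 / (1 − e^(−kτ)) = 1 / (1 − 0.2443) = 1.323
Steady-state peak = C₀ × R = 9.10 × 1.323 = 12.04 mg/L

12.0 mg/L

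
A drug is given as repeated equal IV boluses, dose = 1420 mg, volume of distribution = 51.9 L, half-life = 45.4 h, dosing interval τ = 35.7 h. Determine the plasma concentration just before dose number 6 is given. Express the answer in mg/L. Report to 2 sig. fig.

C₀ per dose = Dose / Vd = 1420 / 51.9 = 27.36 mg/L
k = ln2 / t½ = 0.693147 / 45.4 = 0.01527 h⁻¹
Fraction remaining after one interval: r = e^(−kτ) = e^(−0.01527 × 35.7) = 0.5798
Before dose 6, 5 doses have been given (aged 1τ, 2τ, 3τ, 4τ, 5τ).
C_trough = C₀ × (r + r² + … + r^5) = C₀ × r(1−r^5)/(1−r)
        = 27.36 × 0.5798 × (1 − 0.06552) / (1 − 0.5798) = 35.28 mg/L

35 mg/L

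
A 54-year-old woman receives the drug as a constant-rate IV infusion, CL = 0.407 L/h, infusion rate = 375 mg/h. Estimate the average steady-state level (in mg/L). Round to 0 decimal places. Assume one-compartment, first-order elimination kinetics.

At steady state Css = R₀ / CL = 375 / 0.4070 = 921.4 mg/L

921 mg/L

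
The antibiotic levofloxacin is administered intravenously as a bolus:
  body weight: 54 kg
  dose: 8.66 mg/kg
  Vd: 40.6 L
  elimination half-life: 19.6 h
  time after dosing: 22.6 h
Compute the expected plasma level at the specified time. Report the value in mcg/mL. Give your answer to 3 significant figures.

Total dose = 8.66 × 54 = 467.6 mg
C₀ = Dose / Vd = 467.6 / 40.6 = 11.52 mg/L
k = ln2 / t½ = 0.693147 / 19.6 = 0.03536 h⁻¹
C = C₀ · e^(−k·t) = 11.52 × e^(−0.03536 × 22.6)
  = 11.52 × 0.4497 = 5.181 mg/L
(5.181 mg/L = 5.181 mcg/mL)

5.18 mcg/mL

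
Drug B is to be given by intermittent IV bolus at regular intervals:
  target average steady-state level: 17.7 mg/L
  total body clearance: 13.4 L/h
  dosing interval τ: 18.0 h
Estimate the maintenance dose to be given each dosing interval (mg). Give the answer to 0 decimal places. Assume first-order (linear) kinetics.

4269 mg

At steady state, Dose/τ = Css × CL.
Dose = Css × CL × τ = 17.7 × 13.40 × 18.0 = 4269 mg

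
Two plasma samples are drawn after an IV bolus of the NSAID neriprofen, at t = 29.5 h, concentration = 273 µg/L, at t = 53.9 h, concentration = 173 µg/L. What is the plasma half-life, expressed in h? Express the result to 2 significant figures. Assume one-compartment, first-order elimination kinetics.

k = ln(C₁/C₂) / (t₂ − t₁) = ln(273/173) / (53.9 − 29.5)
  = 0.4562 / 24.40 = 0.01870 h⁻¹
t½ = ln2 / k = 0.693147 / 0.01870 = 37.07 h

37 h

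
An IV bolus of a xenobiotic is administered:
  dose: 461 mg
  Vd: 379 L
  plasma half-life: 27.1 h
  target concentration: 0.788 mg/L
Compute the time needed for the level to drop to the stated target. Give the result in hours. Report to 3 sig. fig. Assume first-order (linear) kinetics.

17.0 h

C₀ = Dose / Vd = 461.0 / 379 = 1.216 mg/L
k = ln2 / t½ = 0.693147 / 27.1 = 0.02558 h⁻¹
t = ln(C₀ / C) / k = ln(1.216 / 0.788) / 0.02558
  = ln(1.543) / 0.02558 = 0.4337 / 0.02558 = 16.95 h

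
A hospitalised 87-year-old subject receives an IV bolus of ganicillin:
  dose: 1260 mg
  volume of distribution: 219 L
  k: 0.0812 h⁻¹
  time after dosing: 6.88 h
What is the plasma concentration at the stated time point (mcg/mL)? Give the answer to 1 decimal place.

C₀ = Dose / Vd = 1260 / 219 = 5.753 mg/L
C = C₀ · e^(−k·t) = 5.753 × e^(−0.08120 × 6.88)
  = 5.753 × 0.5720 = 3.291 mg/L
(3.291 mg/L = 3.291 mcg/mL)

3.3 mcg/mL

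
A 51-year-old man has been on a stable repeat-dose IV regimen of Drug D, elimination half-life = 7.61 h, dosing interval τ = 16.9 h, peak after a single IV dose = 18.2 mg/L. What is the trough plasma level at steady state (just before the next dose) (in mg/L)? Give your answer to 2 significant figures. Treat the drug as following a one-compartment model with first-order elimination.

k = ln2 / t½ = 0.693147 / 7.61 = 0.09108 h⁻¹
e^(−kτ) = e^(−0.09108 × 16.9) = 0.2145
Accumulation ratio R = 1 / (1 − e^(−kτ)) = 1 / (1 − 0.2145) = 1.273
Steady-state trough = C₀ × R × e^(−kτ) = 18.2 × 1.273 × 0.2145 = 4.970 mg/L

5.0 mg/L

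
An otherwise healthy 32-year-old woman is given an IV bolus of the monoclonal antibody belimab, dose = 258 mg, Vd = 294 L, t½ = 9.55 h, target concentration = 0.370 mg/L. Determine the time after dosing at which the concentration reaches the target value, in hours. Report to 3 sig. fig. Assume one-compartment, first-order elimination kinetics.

C₀ = Dose / Vd = 258.0 / 294 = 0.8776 mg/L
k = ln2 / t½ = 0.693147 / 9.55 = 0.07258 h⁻¹
t = ln(C₀ / C) / k = ln(0.8776 / 0.370) / 0.07258
  = ln(2.372) / 0.07258 = 0.8637 / 0.07258 = 11.90 h

11.9 h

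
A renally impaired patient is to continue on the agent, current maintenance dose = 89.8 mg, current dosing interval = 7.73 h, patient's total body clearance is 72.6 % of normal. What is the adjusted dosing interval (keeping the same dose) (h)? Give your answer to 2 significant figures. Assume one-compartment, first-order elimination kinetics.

11 h

To keep the same average steady-state level, dosing rate must scale with clearance.
CL ratio = 72.6 / 100 = 0.7260
New interval (same dose) = 7.73 / 0.7260 = 10.65 h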